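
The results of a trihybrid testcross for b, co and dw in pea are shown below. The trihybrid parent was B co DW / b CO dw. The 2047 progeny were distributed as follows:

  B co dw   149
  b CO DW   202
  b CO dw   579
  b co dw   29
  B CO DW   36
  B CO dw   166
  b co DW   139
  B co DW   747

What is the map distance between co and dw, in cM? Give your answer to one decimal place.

The two rarest classes, B CO DW and b co dw, are the double crossovers. Comparing them with the parentals, only the co allele has switched, so co is the middle locus and the order is dw – co – b.
Crossovers in the dw–co interval produce the single-crossover classes B co dw and b CO DW (149 + 202 = 351) plus the double crossovers (65).
RF(dw–co) = (351 + 65) / 2047 = 416/2047 = 0.2032 → 20.3 cM.

20.3 cM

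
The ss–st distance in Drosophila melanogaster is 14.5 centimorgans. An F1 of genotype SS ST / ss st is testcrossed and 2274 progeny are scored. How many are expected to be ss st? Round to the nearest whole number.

972

A map distance of 14.5 centimorgans corresponds to a recombination frequency of 0.145.
The F1 is SS ST / ss st, so ss st is a parental gamete class with expected frequency (1 − r)/2 = 0.855/2 = 0.4275.
Expected number = 0.4275 × 2274 = 972.13 ≈ 972.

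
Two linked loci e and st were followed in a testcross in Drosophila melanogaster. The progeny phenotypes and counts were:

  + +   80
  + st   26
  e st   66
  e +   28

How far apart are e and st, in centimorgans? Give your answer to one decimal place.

The two most frequent classes, + + (80) and e st (66), are the parental types, so the F1 was + + / e st.
The recombinant classes are + st and e +: 26 + 28 = 54.
Recombination frequency = 54/200 = 0.2700 ≈ 27.0%, i.e. 27.0 centimorgans.

27.0 centimorgans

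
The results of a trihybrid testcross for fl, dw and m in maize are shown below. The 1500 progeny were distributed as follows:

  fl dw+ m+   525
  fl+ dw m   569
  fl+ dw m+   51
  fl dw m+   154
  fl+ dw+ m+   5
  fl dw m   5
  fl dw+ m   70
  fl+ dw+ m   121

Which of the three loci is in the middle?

The two most frequent reciprocal classes, fl dw+ m+ and fl+ dw m, are the parental types, so the F1 was fl dw+ m+ / fl+ dw m.
The two rarest classes, fl+ dw+ m+ and fl dw m, are the double crossovers. Comparing them with the parentals, only the fl allele has switched, so fl is the middle locus and the order is dw – fl – m.

fl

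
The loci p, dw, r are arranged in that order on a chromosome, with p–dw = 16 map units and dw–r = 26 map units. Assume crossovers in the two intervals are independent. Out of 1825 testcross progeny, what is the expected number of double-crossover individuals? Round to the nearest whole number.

Map distances give recombination frequencies of 0.160 and 0.260 for the two intervals.
With no interference, expected double-crossover frequency = 0.160 × 0.260 = 0.04160.
Expected number = 0.04160 × 1825 = 75.92 ≈ 76.

76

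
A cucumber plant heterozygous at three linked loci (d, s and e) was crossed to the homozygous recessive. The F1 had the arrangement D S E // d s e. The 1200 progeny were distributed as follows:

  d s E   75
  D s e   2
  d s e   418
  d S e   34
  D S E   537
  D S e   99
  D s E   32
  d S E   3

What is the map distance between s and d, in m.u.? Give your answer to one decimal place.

5.9 m.u.

The two rarest classes, d S E and D s e, are the double crossovers. Comparing them with the parentals, only the d allele has switched, so d is the middle locus and the order is e – d – s.
Crossovers in the d–s interval produce the single-crossover classes D s E and d S e (32 + 34 = 66) plus the double crossovers (5).
RF(d–s) = (66 + 5) / 1200 = 71/1200 = 0.0592 → 5.9 m.u.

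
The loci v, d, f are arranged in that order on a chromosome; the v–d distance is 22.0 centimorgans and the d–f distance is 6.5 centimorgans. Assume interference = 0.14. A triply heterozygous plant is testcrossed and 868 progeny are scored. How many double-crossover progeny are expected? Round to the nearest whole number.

11

Map distances give recombination frequencies of 0.220 and 0.065 for the two intervals.
With interference 0.14 (so coincidence = 0.86), expected double-crossover frequency = 0.220 × 0.065 × 0.86 = 0.01230.
Expected number = 0.01230 × 868 = 10.67 ≈ 11.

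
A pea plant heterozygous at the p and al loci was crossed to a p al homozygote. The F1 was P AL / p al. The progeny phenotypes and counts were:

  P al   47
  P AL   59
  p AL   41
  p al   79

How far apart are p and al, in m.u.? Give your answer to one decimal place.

38.9 m.u.

The recombinant classes are P al and p AL: 47 + 41 = 88.
Recombination frequency = 88/226 = 0.3894 ≈ 38.9%, i.e. 38.9 m.u.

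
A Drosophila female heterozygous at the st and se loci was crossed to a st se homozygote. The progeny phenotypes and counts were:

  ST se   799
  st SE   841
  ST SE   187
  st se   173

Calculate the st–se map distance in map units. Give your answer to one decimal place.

18.0 map units

The two most frequent classes, ST se (799) and st SE (841), are the parental types, so the F1 was ST se / st SE.
The recombinant classes are ST SE and st se: 187 + 173 = 360.
Recombination frequency = 360/2000 = 0.1800 ≈ 18.0%, i.e. 18.0 map units.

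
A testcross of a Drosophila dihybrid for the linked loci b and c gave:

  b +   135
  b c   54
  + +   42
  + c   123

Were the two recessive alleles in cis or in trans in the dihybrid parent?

trans

The two most frequent classes are + c (123) and b + (135); these are the parental (non-recombinant) types.
So the F1 carried + c on one chromosome and b + on the other — the recessive alleles are on opposite chromosomes (trans / repulsion).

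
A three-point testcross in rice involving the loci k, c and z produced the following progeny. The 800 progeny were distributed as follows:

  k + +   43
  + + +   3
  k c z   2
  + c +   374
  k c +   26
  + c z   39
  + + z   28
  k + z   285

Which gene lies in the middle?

c

The two most frequent reciprocal classes, k + z and + c +, are the parental types, so the F1 was k + z / + c +.
The two rarest classes, k c z and + + +, are the double crossovers. Comparing them with the parentals, only the c allele has switched, so c is the middle locus and the order is k – c – z.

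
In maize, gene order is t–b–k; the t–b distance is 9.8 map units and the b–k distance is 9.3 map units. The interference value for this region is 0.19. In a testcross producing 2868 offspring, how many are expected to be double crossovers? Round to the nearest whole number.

Map distances give recombination frequencies of 0.098 and 0.093 for the two intervals.
With interference 0.19 (so coincidence = 0.81), expected double-crossover frequency = 0.098 × 0.093 × 0.81 = 0.00738.
Expected number = 0.00738 × 2868 = 21.17 ≈ 21.

21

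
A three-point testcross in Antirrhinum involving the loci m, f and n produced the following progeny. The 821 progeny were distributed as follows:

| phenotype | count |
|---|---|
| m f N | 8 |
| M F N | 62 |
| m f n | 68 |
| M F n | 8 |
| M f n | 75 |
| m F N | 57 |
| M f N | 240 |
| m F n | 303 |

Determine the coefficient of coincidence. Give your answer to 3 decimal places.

0.608

The two most frequent reciprocal classes, M f N and m F n, are the parental types, so the F1 was M f N / m F n.
The two rarest classes, m f N and M F n, are the double crossovers. Comparing them with the parentals, only the m allele has switched, so m is the middle locus and the order is f – m – n.
f–m: (130 + 16)/821 = 0.1778; m–n: (132 + 16)/821 = 0.1803.
Expected DCO frequency = 0.1778 × 0.1803 ≈ 0.03206; observed = 16/821 ≈ 0.01949.
Coefficient of coincidence = 0.01949/0.03206 ≈ 0.608.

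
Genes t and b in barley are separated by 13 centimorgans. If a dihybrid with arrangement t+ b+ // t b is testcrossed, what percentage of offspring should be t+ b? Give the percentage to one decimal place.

A map distance of 13 centimorgans corresponds to a recombination frequency of 0.130.
The F1 is t+ b+ / t b, so t+ b is a recombinant gamete class with expected frequency r/2 = 0.130/2 = 0.0650.
That is 0.0650 = 6.5% of the progeny.

6.5%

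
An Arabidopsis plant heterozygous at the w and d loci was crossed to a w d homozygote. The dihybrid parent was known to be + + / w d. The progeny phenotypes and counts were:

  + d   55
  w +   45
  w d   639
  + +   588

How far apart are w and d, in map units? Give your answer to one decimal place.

7.5 map units

The recombinant classes are + d and w +: 55 + 45 = 100.
Recombination frequency = 100/1327 = 0.0754 ≈ 7.5%, i.e. 7.5 map units.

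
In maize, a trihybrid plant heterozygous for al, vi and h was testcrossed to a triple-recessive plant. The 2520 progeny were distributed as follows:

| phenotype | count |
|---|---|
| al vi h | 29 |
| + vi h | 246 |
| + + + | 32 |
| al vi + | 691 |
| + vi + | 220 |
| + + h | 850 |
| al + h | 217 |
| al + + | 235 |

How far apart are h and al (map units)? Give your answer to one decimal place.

The two most frequent reciprocal classes, + + h and al vi +, are the parental types, so the F1 was + + h / al vi +.
The two rarest classes, + + + and al vi h, are the double crossovers. Comparing them with the parentals, only the h allele has switched, so h is the middle locus and the order is al – h – vi.
Crossovers in the al–h interval produce the single-crossover classes al + h and + vi + (217 + 220 = 437) plus the double crossovers (61).
RF(al–h) = (437 + 61) / 2520 = 498/2520 = 0.1976 → 19.8 map units.

19.8 map units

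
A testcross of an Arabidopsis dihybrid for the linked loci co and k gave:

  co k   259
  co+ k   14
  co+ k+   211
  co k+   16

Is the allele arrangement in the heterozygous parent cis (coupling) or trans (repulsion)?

The two most frequent classes are co+ k+ (211) and co k (259); these are the parental (non-recombinant) types.
So the F1 carried co+ k+ on one chromosome and co k on the other — the recessive alleles are on the same chromosome (cis / coupling).

cis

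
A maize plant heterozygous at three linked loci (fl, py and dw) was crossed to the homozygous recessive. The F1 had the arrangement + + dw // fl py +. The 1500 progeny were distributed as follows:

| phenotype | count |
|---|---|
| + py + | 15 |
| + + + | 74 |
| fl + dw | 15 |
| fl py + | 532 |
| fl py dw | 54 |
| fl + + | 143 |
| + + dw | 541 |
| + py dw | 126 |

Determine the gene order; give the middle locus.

fl

The two rarest classes, fl + dw and + py +, are the double crossovers. Comparing them with the parentals, only the fl allele has switched, so fl is the middle locus and the order is py – fl – dw.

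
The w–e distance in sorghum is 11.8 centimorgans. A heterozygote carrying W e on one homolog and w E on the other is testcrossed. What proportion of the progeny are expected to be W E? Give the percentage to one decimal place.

A map distance of 11.8 centimorgans corresponds to a recombination frequency of 0.118.
The F1 is W e / w E, so W E is a recombinant gamete class with expected frequency r/2 = 0.118/2 = 0.0590.
That is 0.0590 = 5.9% of the progeny.

5.9%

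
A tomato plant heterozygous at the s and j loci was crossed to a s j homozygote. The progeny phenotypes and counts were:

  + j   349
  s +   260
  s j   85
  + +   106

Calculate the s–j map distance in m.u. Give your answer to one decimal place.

23.9 m.u.

The two most frequent classes, + j (349) and s + (260), are the parental types, so the F1 was + j / s +.
The recombinant classes are + + and s j: 106 + 85 = 191.
Recombination frequency = 191/800 = 0.2387 ≈ 23.9%, i.e. 23.9 m.u.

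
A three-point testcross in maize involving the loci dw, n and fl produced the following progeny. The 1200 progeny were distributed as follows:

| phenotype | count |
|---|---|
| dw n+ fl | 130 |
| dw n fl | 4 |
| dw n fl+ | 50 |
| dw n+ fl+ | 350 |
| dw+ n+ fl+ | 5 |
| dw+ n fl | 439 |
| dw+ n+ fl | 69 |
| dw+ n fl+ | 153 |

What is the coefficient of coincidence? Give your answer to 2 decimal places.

The two most frequent reciprocal classes, dw n+ fl+ and dw+ n fl, are the parental types, so the F1 was dw n+ fl+ / dw+ n fl.
The two rarest classes, dw+ n+ fl+ and dw n fl, are the double crossovers. Comparing them with the parentals, only the dw allele has switched, so dw is the middle locus and the order is n – dw – fl.
n–dw: (119 + 9)/1200 = 0.1067; dw–fl: (283 + 9)/1200 = 0.2433.
Expected DCO frequency = 0.1067 × 0.2433 ≈ 0.02596; observed = 9/1200 ≈ 0.00750.
Coefficient of coincidence = 0.00750/0.02596 ≈ 0.29.

0.29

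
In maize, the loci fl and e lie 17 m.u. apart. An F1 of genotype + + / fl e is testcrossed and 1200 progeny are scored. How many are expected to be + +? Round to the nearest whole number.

498

A map distance of 17 m.u. corresponds to a recombination frequency of 0.170.
The F1 is + + / fl e, so + + is a parental gamete class with expected frequency (1 − r)/2 = 0.830/2 = 0.4150.
Expected number = 0.4150 × 1200 = 498.00 ≈ 498.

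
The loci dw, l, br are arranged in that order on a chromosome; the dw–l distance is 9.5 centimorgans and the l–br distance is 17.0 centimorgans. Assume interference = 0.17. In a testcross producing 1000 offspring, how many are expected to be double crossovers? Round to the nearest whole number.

Map distances give recombination frequencies of 0.095 and 0.170 for the two intervals.
With interference 0.17 (so coincidence = 0.83), expected double-crossover frequency = 0.095 × 0.170 × 0.83 = 0.01340.
Expected number = 0.01340 × 1000 = 13.40 ≈ 13.

13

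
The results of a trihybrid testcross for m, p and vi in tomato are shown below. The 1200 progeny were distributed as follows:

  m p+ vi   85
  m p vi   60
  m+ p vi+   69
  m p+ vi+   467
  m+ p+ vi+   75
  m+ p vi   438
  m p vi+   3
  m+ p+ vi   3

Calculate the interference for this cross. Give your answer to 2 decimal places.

The two most frequent reciprocal classes, m p+ vi+ and m+ p vi, are the parental types, so the F1 was m p+ vi+ / m+ p vi.
The two rarest classes, m p vi+ and m+ p+ vi, are the double crossovers. Comparing them with the parentals, only the p allele has switched, so p is the middle locus and the order is vi – p – m.
vi–p: (154 + 6)/1200 = 0.1333; p–m: (135 + 6)/1200 = 0.1175.
Expected DCO frequency = 0.1333 × 0.1175 ≈ 0.01566; observed = 6/1200 ≈ 0.00500.
Coefficient of coincidence = 0.00500/0.01566 ≈ 0.32; interference = 1 − 0.32 = 0.68.

0.68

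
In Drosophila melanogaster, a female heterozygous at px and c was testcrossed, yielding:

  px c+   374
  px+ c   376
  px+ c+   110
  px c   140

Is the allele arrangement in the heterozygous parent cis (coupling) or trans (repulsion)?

trans

The two most frequent classes are px+ c (376) and px c+ (374); these are the parental (non-recombinant) types.
So the F1 carried px+ c on one chromosome and px c+ on the other — the recessive alleles are on opposite chromosomes (trans / repulsion).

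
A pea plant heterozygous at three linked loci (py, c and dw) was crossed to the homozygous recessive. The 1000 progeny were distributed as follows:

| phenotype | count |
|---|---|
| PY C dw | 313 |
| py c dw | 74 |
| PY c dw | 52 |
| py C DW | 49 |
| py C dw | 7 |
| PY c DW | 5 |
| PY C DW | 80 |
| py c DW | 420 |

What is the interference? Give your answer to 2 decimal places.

The two most frequent reciprocal classes, PY C dw and py c DW, are the parental types, so the F1 was PY C dw / py c DW.
The two rarest classes, py C dw and PY c DW, are the double crossovers. Comparing them with the parentals, only the py allele has switched, so py is the middle locus and the order is dw – py – c.
dw–py: (154 + 12)/1000 = 0.1660; py–c: (101 + 12)/1000 = 0.1130.
Expected DCO frequency = 0.1660 × 0.1130 ≈ 0.01876; observed = 12/1000 ≈ 0.01200.
Coefficient of coincidence = 0.01200/0.01876 ≈ 0.64; interference = 1 − 0.64 = 0.36.

0.36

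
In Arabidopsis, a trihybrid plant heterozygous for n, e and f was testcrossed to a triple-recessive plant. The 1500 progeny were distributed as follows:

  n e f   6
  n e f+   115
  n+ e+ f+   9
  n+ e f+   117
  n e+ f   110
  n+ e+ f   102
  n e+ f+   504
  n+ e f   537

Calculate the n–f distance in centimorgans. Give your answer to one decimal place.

16.1 centimorgans

The two most frequent reciprocal classes, n e+ f+ and n+ e f, are the parental types, so the F1 was n e+ f+ / n+ e f.
The two rarest classes, n+ e+ f+ and n e f, are the double crossovers. Comparing them with the parentals, only the n allele has switched, so n is the middle locus and the order is e – n – f.
Crossovers in the n–f interval produce the single-crossover classes n e+ f and n+ e f+ (110 + 117 = 227) plus the double crossovers (15).
RF(n–f) = (227 + 15) / 1500 = 242/1500 = 0.1613 → 16.1 centimorgans.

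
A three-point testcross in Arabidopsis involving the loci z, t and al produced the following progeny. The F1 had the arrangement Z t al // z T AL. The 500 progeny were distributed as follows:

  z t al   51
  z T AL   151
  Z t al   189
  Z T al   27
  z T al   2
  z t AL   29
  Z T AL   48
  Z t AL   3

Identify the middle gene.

The two rarest classes, Z t AL and z T al, are the double crossovers. Comparing them with the parentals, only the al allele has switched, so al is the middle locus and the order is t – al – z.

al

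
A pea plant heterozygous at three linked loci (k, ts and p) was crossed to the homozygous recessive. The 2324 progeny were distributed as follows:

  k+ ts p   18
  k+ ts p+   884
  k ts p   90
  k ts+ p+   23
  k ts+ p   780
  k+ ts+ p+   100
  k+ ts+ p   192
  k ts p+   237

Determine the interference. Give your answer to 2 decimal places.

0.12

The two most frequent reciprocal classes, k+ ts p+ and k ts+ p, are the parental types, so the F1 was k+ ts p+ / k ts+ p.
The two rarest classes, k+ ts p and k ts+ p+, are the double crossovers. Comparing them with the parentals, only the p allele has switched, so p is the middle locus and the order is k – p – ts.
k–p: (429 + 41)/2324 = 0.2022; p–ts: (190 + 41)/2324 = 0.0994.
Expected DCO frequency = 0.2022 × 0.0994 ≈ 0.02010; observed = 41/2324 ≈ 0.01764.
Coefficient of coincidence = 0.01764/0.02010 ≈ 0.88; interference = 1 − 0.88 = 0.12.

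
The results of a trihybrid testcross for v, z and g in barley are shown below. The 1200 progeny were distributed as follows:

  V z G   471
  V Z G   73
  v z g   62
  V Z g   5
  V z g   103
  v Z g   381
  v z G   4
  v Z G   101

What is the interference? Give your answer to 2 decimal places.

The two most frequent reciprocal classes, V z G and v Z g, are the parental types, so the F1 was V z G / v Z g.
The two rarest classes, v z G and V Z g, are the double crossovers. Comparing them with the parentals, only the v allele has switched, so v is the middle locus and the order is z – v – g.
z–v: (135 + 9)/1200 = 0.1200; v–g: (204 + 9)/1200 = 0.1775.
Expected DCO frequency = 0.1200 × 0.1775 ≈ 0.02130; observed = 9/1200 ≈ 0.00750.
Coefficient of coincidence = 0.00750/0.02130 ≈ 0.35; interference = 1 − 0.35 = 0.65.

0.65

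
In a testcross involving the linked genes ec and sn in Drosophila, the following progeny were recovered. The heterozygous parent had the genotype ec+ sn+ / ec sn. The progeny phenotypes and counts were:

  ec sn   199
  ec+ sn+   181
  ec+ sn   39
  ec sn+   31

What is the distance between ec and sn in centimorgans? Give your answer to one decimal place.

15.6 centimorgans

The recombinant classes are ec+ sn and ec sn+: 39 + 31 = 70.
Recombination frequency = 70/450 = 0.1556 ≈ 15.6%, i.e. 15.6 centimorgans.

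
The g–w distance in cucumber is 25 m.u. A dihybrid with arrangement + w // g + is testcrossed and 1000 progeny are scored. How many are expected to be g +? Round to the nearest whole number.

A map distance of 25 m.u. corresponds to a recombination frequency of 0.250.
The F1 is + w / g +, so g + is a parental gamete class with expected frequency (1 − r)/2 = 0.750/2 = 0.3750.
Expected number = 0.3750 × 1000 = 375.00 ≈ 375.

375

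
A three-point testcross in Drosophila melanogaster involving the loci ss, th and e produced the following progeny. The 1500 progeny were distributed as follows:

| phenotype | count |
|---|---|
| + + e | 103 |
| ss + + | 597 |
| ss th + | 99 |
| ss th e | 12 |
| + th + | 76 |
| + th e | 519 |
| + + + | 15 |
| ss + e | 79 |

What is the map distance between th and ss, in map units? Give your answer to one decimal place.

15.3 map units

The two most frequent reciprocal classes, ss + + and + th e, are the parental types, so the F1 was ss + + / + th e.
The two rarest classes, + + + and ss th e, are the double crossovers. Comparing them with the parentals, only the ss allele has switched, so ss is the middle locus and the order is th – ss – e.
Crossovers in the th–ss interval produce the single-crossover classes ss th + and + + e (99 + 103 = 202) plus the double crossovers (27).
RF(th–ss) = (202 + 27) / 1500 = 229/1500 = 0.1527 → 15.3 map units.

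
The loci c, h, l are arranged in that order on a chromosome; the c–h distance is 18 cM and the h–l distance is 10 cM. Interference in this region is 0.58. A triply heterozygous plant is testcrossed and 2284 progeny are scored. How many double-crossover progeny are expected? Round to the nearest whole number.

Map distances give recombination frequencies of 0.180 and 0.100 for the two intervals.
With interference 0.58 (so coincidence = 0.42), expected double-crossover frequency = 0.180 × 0.100 × 0.42 = 0.00756.
Expected number = 0.00756 × 2284 = 17.27 ≈ 17.

17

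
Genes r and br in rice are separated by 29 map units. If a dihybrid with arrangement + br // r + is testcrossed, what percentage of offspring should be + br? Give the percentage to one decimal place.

A map distance of 29 map units corresponds to a recombination frequency of 0.290.
The F1 is + br / r +, so + br is a parental gamete class with expected frequency (1 − r)/2 = 0.710/2 = 0.3550.
That is 0.3550 = 35.5% of the progeny.

35.5%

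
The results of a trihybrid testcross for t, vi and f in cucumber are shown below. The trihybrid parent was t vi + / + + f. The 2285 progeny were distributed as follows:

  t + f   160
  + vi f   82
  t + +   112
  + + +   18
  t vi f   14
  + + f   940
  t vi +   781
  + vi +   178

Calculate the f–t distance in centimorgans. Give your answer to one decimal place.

16.2 centimorgans

The two rarest classes, t vi f and + + +, are the double crossovers. Comparing them with the parentals, only the f allele has switched, so f is the middle locus and the order is t – f – vi.
Crossovers in the t–f interval produce the single-crossover classes + vi + and t + f (178 + 160 = 338) plus the double crossovers (32).
RF(t–f) = (338 + 32) / 2285 = 370/2285 = 0.1619 → 16.2 centimorgans.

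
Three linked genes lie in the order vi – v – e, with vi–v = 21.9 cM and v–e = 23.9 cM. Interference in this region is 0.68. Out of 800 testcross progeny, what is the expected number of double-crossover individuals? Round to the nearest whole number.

13

Map distances give recombination frequencies of 0.219 and 0.239 for the two intervals.
With interference 0.68 (so coincidence = 0.32), expected double-crossover frequency = 0.219 × 0.239 × 0.32 = 0.01675.
Expected number = 0.01675 × 800 = 13.40 ≈ 13.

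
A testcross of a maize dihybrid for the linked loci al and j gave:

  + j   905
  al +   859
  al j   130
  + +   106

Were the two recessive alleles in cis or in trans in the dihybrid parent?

trans

The two most frequent classes are + j (905) and al + (859); these are the parental (non-recombinant) types.
So the F1 carried + j on one chromosome and al + on the other — the recessive alleles are on opposite chromosomes (trans / repulsion).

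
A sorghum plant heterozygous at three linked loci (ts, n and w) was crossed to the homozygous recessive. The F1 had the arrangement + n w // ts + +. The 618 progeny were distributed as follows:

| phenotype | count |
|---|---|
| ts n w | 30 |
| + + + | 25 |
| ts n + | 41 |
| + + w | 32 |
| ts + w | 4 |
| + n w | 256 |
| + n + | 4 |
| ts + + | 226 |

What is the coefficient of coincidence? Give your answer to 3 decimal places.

The two rarest classes, + n + and ts + w, are the double crossovers. Comparing them with the parentals, only the w allele has switched, so w is the middle locus and the order is n – w – ts.
n–w: (73 + 8)/618 = 0.1311; w–ts: (55 + 8)/618 = 0.1019.
Expected DCO frequency = 0.1311 × 0.1019 ≈ 0.01336; observed = 8/618 ≈ 0.01294.
Coefficient of coincidence = 0.01294/0.01336 ≈ 0.969.

0.969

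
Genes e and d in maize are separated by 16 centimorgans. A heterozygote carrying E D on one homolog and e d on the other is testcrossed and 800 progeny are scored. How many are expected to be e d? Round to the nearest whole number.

336

A map distance of 16 centimorgans corresponds to a recombination frequency of 0.160.
The F1 is E D / e d, so e d is a parental gamete class with expected frequency (1 − r)/2 = 0.840/2 = 0.4200.
Expected number = 0.4200 × 800 = 336.00 ≈ 336.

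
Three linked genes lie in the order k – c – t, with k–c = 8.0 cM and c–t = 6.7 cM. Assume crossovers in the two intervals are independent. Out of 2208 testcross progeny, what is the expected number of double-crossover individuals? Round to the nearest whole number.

Map distances give recombination frequencies of 0.080 and 0.067 for the two intervals.
With no interference, expected double-crossover frequency = 0.080 × 0.067 = 0.00536.
Expected number = 0.00536 × 2208 = 11.83 ≈ 12.

12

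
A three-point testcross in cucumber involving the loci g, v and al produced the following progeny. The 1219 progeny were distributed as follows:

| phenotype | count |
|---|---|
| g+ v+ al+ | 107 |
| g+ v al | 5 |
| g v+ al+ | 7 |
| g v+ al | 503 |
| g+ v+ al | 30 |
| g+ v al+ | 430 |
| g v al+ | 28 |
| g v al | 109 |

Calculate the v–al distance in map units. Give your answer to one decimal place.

The two most frequent reciprocal classes, g+ v al+ and g v+ al, are the parental types, so the F1 was g+ v al+ / g v+ al.
The two rarest classes, g+ v al and g v+ al+, are the double crossovers. Comparing them with the parentals, only the al allele has switched, so al is the middle locus and the order is g – al – v.
Crossovers in the al–v interval produce the single-crossover classes g+ v+ al+ and g v al (107 + 109 = 216) plus the double crossovers (12).
RF(al–v) = (216 + 12) / 1219 = 228/1219 = 0.1870 → 18.7 map units.

18.7 map units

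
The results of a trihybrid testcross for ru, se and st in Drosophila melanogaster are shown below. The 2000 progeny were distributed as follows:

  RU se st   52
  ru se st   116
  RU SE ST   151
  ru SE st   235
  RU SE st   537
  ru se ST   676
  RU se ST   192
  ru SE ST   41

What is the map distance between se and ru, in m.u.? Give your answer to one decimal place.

26.0 m.u.

The two most frequent reciprocal classes, RU SE st and ru se ST, are the parental types, so the F1 was RU SE st / ru se ST.
The two rarest classes, RU se st and ru SE ST, are the double crossovers. Comparing them with the parentals, only the se allele has switched, so se is the middle locus and the order is st – se – ru.
Crossovers in the se–ru interval produce the single-crossover classes ru SE st and RU se ST (235 + 192 = 427) plus the double crossovers (93).
RF(se–ru) = (427 + 93) / 2000 = 520/2000 = 0.2600 → 26.0 m.u.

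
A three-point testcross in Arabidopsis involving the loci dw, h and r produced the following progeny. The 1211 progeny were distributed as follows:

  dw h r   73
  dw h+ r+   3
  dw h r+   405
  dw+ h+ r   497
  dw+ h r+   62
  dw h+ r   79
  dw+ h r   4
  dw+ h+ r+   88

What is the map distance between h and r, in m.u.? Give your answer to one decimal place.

The two most frequent reciprocal classes, dw h r+ and dw+ h+ r, are the parental types, so the F1 was dw h r+ / dw+ h+ r.
The two rarest classes, dw h+ r+ and dw+ h r, are the double crossovers. Comparing them with the parentals, only the h allele has switched, so h is the middle locus and the order is r – h – dw.
Crossovers in the r–h interval produce the single-crossover classes dw h r and dw+ h+ r+ (73 + 88 = 161) plus the double crossovers (7).
RF(r–h) = (161 + 7) / 1211 = 168/1211 = 0.1387 → 13.9 m.u.

13.9 m.u.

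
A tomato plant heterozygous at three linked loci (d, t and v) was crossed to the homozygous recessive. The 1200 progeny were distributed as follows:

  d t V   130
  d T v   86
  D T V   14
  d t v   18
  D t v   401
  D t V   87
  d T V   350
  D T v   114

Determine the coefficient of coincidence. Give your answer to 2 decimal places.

The two most frequent reciprocal classes, d T V and D t v, are the parental types, so the F1 was d T V / D t v.
The two rarest classes, D T V and d t v, are the double crossovers. Comparing them with the parentals, only the d allele has switched, so d is the middle locus and the order is v – d – t.
v–d: (173 + 32)/1200 = 0.1708; d–t: (244 + 32)/1200 = 0.2300.
Expected DCO frequency = 0.1708 × 0.2300 ≈ 0.03928; observed = 32/1200 ≈ 0.02667.
Coefficient of coincidence = 0.02667/0.03928 ≈ 0.68.

0.68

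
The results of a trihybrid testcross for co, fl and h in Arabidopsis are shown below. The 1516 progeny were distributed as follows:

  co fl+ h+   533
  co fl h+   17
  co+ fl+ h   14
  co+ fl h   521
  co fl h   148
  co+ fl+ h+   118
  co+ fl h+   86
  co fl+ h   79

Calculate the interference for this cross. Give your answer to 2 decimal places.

0.19

The two most frequent reciprocal classes, co fl+ h+ and co+ fl h, are the parental types, so the F1 was co fl+ h+ / co+ fl h.
The two rarest classes, co fl h+ and co+ fl+ h, are the double crossovers. Comparing them with the parentals, only the fl allele has switched, so fl is the middle locus and the order is h – fl – co.
h–fl: (165 + 31)/1516 = 0.1293; fl–co: (266 + 31)/1516 = 0.1959.
Expected DCO frequency = 0.1293 × 0.1959 ≈ 0.02533; observed = 31/1516 ≈ 0.02045.
Coefficient of coincidence = 0.02045/0.02533 ≈ 0.81; interference = 1 − 0.81 = 0.19.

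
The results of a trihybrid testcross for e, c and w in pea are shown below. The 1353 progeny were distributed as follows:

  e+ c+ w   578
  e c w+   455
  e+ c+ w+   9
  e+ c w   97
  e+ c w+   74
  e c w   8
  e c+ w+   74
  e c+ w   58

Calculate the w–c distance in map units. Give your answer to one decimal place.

13.9 map units

The two most frequent reciprocal classes, e c w+ and e+ c+ w, are the parental types, so the F1 was e c w+ / e+ c+ w.
The two rarest classes, e c w and e+ c+ w+, are the double crossovers. Comparing them with the parentals, only the w allele has switched, so w is the middle locus and the order is e – w – c.
Crossovers in the w–c interval produce the single-crossover classes e c+ w+ and e+ c w (74 + 97 = 171) plus the double crossovers (17).
RF(w–c) = (171 + 17) / 1353 = 188/1353 = 0.1390 → 13.9 map units.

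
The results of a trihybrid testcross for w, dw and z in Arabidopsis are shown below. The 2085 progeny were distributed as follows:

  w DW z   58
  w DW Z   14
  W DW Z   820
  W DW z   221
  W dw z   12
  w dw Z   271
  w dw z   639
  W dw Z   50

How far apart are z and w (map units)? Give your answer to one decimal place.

The two most frequent reciprocal classes, w dw z and W DW Z, are the parental types, so the F1 was w dw z / W DW Z.
The two rarest classes, W dw z and w DW Z, are the double crossovers. Comparing them with the parentals, only the w allele has switched, so w is the middle locus and the order is z – w – dw.
Crossovers in the z–w interval produce the single-crossover classes w dw Z and W DW z (271 + 221 = 492) plus the double crossovers (26).
RF(z–w) = (492 + 26) / 2085 = 518/2085 = 0.2484 → 24.8 map units.

24.8 map units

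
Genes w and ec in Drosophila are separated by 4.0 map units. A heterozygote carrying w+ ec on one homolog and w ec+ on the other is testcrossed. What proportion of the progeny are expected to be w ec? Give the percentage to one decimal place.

A map distance of 4.0 map units corresponds to a recombination frequency of 0.040.
The F1 is w+ ec / w ec+, so w ec is a recombinant gamete class with expected frequency r/2 = 0.040/2 = 0.0200.
That is 0.0200 = 2.0% of the progeny.

2.0%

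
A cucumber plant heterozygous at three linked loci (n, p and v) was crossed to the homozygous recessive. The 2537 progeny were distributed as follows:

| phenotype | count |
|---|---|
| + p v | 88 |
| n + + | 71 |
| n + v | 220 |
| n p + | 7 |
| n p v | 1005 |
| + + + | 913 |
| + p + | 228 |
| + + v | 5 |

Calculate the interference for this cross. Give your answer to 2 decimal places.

0.61

The two most frequent reciprocal classes, + + + and n p v, are the parental types, so the F1 was + + + / n p v.
The two rarest classes, + + v and n p +, are the double crossovers. Comparing them with the parentals, only the v allele has switched, so v is the middle locus and the order is p – v – n.
p–v: (448 + 12)/2537 = 0.1813; v–n: (159 + 12)/2537 = 0.0674.
Expected DCO frequency = 0.1813 × 0.0674 ≈ 0.01222; observed = 12/2537 ≈ 0.00473.
Coefficient of coincidence = 0.00473/0.01222 ≈ 0.39; interference = 1 − 0.39 = 0.61.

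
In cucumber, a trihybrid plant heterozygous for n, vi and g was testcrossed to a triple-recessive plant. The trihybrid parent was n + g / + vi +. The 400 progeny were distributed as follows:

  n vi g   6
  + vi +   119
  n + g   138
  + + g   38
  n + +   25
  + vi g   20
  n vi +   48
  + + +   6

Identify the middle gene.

vi

The two rarest classes, n vi g and + + +, are the double crossovers. Comparing them with the parentals, only the vi allele has switched, so vi is the middle locus and the order is g – vi – n.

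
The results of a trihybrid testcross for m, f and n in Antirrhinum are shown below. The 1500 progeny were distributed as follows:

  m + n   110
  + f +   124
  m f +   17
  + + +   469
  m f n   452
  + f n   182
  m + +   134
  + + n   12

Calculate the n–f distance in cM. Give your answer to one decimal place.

The two most frequent reciprocal classes, m f n and + + +, are the parental types, so the F1 was m f n / + + +.
The two rarest classes, m f + and + + n, are the double crossovers. Comparing them with the parentals, only the n allele has switched, so n is the middle locus and the order is m – n – f.
Crossovers in the n–f interval produce the single-crossover classes m + n and + f + (110 + 124 = 234) plus the double crossovers (29).
RF(n–f) = (234 + 29) / 1500 = 263/1500 = 0.1753 → 17.5 cM.

17.5 cM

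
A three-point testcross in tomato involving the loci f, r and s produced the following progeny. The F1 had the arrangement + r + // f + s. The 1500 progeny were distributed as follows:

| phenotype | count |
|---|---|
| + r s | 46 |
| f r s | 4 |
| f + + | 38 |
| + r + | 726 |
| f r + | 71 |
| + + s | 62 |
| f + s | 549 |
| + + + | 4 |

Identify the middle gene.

The two rarest classes, + + + and f r s, are the double crossovers. Comparing them with the parentals, only the r allele has switched, so r is the middle locus and the order is s – r – f.

r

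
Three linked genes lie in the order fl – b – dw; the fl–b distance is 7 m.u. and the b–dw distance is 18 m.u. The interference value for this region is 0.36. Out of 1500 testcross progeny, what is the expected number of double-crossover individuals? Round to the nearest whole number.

12

Map distances give recombination frequencies of 0.070 and 0.180 for the two intervals.
With interference 0.36 (so coincidence = 0.64), expected double-crossover frequency = 0.070 × 0.180 × 0.64 = 0.00806.
Expected number = 0.00806 × 1500 = 12.10 ≈ 12.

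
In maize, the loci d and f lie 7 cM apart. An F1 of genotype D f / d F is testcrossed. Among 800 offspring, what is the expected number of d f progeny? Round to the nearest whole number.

A map distance of 7 cM corresponds to a recombination frequency of 0.070.
The F1 is D f / d F, so d f is a recombinant gamete class with expected frequency r/2 = 0.070/2 = 0.0350.
Expected number = 0.0350 × 800 = 28.00 ≈ 28.

28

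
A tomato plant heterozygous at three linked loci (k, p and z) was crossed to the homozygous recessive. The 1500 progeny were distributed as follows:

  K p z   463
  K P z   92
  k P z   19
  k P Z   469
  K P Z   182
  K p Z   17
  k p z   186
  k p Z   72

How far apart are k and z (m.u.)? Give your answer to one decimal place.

The two most frequent reciprocal classes, k P Z and K p z, are the parental types, so the F1 was k P Z / K p z.
The two rarest classes, k P z and K p Z, are the double crossovers. Comparing them with the parentals, only the z allele has switched, so z is the middle locus and the order is p – z – k.
Crossovers in the z–k interval produce the single-crossover classes K P Z and k p z (182 + 186 = 368) plus the double crossovers (36).
RF(z–k) = (368 + 36) / 1500 = 404/1500 = 0.2693 → 26.9 m.u.

26.9 m.u.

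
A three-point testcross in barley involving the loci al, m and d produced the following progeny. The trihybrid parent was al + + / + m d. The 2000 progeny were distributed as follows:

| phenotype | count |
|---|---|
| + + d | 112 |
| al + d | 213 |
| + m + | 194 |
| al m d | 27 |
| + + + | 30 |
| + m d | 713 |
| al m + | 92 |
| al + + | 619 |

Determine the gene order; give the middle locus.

al

The two rarest classes, + + + and al m d, are the double crossovers. Comparing them with the parentals, only the al allele has switched, so al is the middle locus and the order is d – al – m.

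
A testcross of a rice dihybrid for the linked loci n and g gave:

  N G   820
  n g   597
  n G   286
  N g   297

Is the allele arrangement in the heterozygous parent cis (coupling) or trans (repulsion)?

The two most frequent classes are N G (820) and n g (597); these are the parental (non-recombinant) types.
So the F1 carried N G on one chromosome and n g on the other — the recessive alleles are on the same chromosome (cis / coupling).

cis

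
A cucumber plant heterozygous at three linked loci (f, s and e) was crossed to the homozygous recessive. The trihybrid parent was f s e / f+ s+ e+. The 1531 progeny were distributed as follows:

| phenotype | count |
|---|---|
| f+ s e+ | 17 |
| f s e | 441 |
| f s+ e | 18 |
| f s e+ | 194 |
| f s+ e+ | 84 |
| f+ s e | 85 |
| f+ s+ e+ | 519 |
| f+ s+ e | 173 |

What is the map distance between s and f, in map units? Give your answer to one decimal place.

13.3 map units

The two rarest classes, f s+ e and f+ s e+, are the double crossovers. Comparing them with the parentals, only the s allele has switched, so s is the middle locus and the order is f – s – e.
Crossovers in the f–s interval produce the single-crossover classes f+ s e and f s+ e+ (85 + 84 = 169) plus the double crossovers (35).
RF(f–s) = (169 + 35) / 1531 = 204/1531 = 0.1332 → 13.3 map units.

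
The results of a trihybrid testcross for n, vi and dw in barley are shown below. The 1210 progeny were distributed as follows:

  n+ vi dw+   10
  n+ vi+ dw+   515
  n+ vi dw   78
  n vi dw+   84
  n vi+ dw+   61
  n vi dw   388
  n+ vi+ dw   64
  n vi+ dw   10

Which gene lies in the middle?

The two most frequent reciprocal classes, n vi dw and n+ vi+ dw+, are the parental types, so the F1 was n vi dw / n+ vi+ dw+.
The two rarest classes, n vi+ dw and n+ vi dw+, are the double crossovers. Comparing them with the parentals, only the vi allele has switched, so vi is the middle locus and the order is n – vi – dw.

vi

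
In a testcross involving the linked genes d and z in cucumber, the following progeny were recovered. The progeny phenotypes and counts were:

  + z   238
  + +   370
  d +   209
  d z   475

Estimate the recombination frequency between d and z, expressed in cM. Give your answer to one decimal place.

The two most frequent classes, + + (370) and d z (475), are the parental types, so the F1 was + + / d z.
The recombinant classes are + z and d +: 238 + 209 = 447.
Recombination frequency = 447/1292 = 0.3460 ≈ 34.6%, i.e. 34.6 cM.

34.6 cM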